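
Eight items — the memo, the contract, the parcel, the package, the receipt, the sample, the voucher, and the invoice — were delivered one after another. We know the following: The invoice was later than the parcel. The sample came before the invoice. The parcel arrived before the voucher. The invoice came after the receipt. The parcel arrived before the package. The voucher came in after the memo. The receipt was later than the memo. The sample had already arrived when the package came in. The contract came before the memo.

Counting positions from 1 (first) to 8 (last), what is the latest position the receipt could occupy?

The receipt must come before the invoice — 1 item forced after it.
Everything else can be placed before the receipt in some valid order, so the receipt can sit as late as position 8 − 1 = 7.

7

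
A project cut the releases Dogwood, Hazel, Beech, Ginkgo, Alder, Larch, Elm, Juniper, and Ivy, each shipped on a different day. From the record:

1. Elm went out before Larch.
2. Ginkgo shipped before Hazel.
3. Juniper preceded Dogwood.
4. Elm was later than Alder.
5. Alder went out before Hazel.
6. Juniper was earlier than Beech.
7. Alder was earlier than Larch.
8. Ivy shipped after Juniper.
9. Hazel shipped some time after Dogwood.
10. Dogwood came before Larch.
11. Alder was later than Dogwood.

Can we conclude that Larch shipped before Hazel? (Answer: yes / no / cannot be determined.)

No chain of stated constraints runs from Larch to Hazel, and none runs from Hazel to Larch either.
So the relative order of Larch and Hazel is not fixed by the given facts.

cannot be determined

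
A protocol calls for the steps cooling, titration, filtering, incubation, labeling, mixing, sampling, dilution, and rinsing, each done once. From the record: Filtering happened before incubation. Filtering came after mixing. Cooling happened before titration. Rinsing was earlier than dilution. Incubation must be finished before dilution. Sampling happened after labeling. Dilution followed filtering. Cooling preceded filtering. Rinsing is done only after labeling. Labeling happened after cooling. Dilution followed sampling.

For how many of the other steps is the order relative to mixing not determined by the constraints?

5

Forced after mixing: dilution, filtering, and incubation.
That leaves cooling, labeling, rinsing, sampling, and titration with no forced order relative to mixing — 5.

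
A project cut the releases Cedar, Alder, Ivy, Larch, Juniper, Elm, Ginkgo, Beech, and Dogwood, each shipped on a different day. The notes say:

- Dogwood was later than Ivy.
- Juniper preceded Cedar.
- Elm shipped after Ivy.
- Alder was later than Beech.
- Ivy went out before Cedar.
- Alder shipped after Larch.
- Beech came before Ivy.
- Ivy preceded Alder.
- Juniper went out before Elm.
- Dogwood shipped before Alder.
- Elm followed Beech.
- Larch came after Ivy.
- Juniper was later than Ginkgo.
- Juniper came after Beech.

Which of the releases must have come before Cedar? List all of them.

Directly stated before Cedar: Ivy and Juniper.
Beech reaches Cedar via Beech → Juniper → Cedar.
Ginkgo reaches Cedar via Ginkgo → Juniper → Cedar.

Beech, Ginkgo, Ivy, Juniper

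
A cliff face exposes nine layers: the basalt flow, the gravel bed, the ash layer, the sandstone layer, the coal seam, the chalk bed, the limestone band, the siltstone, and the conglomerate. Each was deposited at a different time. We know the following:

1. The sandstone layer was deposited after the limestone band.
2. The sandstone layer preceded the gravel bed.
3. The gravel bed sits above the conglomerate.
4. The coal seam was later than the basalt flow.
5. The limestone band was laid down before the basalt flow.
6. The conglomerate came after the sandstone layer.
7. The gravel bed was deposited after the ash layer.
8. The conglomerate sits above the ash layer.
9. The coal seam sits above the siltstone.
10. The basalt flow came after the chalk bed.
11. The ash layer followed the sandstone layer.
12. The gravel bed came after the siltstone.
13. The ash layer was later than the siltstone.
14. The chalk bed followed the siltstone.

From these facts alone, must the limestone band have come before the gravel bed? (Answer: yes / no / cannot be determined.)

Chain the constraints: the limestone band → the sandstone layer → the gravel bed. Each link is directly stated, so the limestone band comes before the gravel bed.

yes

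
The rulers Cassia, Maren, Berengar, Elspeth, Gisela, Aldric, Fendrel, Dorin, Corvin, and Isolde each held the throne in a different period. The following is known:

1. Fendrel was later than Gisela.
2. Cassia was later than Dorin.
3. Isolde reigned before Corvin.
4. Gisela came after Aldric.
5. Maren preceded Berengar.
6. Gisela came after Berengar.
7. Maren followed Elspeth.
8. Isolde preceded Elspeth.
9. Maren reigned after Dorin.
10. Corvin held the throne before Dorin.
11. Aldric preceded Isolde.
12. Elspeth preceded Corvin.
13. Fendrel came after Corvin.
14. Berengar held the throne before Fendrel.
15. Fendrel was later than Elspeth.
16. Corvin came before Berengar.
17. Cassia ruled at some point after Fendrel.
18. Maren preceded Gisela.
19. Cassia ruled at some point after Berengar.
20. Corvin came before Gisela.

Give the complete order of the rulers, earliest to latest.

The constraints fix every adjacent pair, so only one ordering works:
Aldric → Isolde → Elspeth → Corvin → Dorin → Maren → Berengar → Gisela → Fendrel → Cassia.

Aldric, Isolde, Elspeth, Corvin, Dorin, Maren, Berengar, Gisela, Fendrel, Cassia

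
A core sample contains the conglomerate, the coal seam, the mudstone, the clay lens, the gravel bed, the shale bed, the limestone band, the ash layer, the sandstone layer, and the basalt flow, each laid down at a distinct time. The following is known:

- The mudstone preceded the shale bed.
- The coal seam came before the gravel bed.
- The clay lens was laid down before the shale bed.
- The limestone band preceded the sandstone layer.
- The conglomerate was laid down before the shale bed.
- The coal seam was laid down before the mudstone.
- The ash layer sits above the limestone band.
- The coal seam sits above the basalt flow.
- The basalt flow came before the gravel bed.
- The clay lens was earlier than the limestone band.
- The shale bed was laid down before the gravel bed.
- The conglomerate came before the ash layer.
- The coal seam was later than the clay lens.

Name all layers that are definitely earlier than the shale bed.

the basalt flow, the clay lens, the coal seam, the conglomerate, the mudstone

Directly stated before the shale bed: the clay lens, the conglomerate, and the mudstone.
The basalt flow reaches the shale bed via the basalt flow → the coal seam → the mudstone → the shale bed.
The coal seam reaches the shale bed via the coal seam → the mudstone → the shale bed.
No chain forces the ash layer (or any of the others) ahead of the shale bed.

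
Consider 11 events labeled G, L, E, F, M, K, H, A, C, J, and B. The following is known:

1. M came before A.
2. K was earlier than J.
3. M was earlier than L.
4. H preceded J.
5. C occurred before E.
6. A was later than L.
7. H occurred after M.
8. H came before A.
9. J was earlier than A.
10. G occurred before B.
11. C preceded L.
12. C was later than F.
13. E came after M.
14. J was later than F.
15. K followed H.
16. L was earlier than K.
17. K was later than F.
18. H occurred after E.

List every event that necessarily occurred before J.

Directly stated before J: F, H, and K.
C reaches J via C → L → K → J.
E reaches J via E → H → J.
L reaches J via L → K → J.
Likewise M reaches J by chaining the stated constraints.
No chain forces A (or any of the others) ahead of J.

C, E, F, H, K, L, M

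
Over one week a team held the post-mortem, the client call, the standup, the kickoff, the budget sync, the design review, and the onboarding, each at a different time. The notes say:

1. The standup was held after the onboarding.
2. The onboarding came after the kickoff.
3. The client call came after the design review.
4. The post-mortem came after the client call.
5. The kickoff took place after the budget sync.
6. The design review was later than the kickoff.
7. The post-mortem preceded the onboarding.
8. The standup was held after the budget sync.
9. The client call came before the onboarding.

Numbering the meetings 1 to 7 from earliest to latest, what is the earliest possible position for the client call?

The budget sync, the design review, and the kickoff must all come before the client call — 3 forced predecessors.
Nothing else is forced ahead of the client call, so its earliest slot is position 3 + 1 = 4.

4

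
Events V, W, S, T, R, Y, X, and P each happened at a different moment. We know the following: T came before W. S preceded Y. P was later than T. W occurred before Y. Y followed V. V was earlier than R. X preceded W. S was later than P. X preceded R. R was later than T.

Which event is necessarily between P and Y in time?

S

Tracing the constraints gives P → S → Y, so S sits after P and before Y.
No other event is forced both after P and before Y.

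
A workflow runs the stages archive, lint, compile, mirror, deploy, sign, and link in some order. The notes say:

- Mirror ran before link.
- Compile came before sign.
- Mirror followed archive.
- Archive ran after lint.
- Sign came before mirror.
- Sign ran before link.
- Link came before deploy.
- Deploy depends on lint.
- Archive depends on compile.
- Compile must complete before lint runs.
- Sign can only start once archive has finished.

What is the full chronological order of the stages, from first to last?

The constraints fix every adjacent pair, so only one ordering works:
compile → lint → archive → sign → mirror → link → deploy.

compile, lint, archive, sign, mirror, link, deploy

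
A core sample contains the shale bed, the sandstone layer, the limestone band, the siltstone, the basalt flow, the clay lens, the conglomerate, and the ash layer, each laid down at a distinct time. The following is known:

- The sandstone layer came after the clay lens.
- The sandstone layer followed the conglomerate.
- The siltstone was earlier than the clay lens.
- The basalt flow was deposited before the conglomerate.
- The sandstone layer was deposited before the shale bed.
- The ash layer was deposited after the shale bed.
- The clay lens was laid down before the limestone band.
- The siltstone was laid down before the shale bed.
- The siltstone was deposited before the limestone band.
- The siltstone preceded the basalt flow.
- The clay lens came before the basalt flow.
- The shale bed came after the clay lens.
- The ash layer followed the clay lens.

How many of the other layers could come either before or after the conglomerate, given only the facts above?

Forced before the conglomerate: the basalt flow, the clay lens, and the siltstone; forced after the conglomerate: the ash layer, the sandstone layer, and the shale bed.
That leaves the limestone band with no forced order relative to the conglomerate — 1.

1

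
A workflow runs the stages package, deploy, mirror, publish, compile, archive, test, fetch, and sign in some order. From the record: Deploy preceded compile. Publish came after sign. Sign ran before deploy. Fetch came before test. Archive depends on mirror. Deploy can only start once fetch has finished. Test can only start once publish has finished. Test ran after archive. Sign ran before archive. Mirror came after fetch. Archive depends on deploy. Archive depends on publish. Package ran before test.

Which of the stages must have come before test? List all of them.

Directly stated before test: archive, fetch, package, and publish.
Deploy reaches test via deploy → archive → test.
Mirror reaches test via mirror → archive → test.
Sign reaches test via sign → publish → test.
No chain forces compile ahead of test.

archive, deploy, fetch, mirror, package, publish, sign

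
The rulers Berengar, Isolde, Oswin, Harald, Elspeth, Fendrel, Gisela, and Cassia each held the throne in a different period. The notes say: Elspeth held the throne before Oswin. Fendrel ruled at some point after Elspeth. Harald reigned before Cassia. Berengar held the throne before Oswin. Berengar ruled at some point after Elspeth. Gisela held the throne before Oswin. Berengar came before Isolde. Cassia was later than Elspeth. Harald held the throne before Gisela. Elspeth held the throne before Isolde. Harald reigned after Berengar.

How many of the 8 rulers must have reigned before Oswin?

Directly stated before Oswin: Berengar, Elspeth, and Gisela.
Harald reaches Oswin via Harald → Gisela → Oswin.
No chain forces Isolde (or any of the others) ahead of Oswin.
That's Berengar, Elspeth, Gisela, and Harald — 4 in all.

4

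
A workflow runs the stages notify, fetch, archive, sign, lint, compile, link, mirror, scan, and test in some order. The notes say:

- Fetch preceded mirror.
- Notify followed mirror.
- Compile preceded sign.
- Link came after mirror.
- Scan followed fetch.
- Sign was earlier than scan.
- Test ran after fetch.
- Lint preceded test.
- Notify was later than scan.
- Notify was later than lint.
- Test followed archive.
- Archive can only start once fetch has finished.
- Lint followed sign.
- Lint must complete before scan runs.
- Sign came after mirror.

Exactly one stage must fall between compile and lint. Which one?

Tracing the constraints gives compile → sign → lint, so sign sits after compile and before lint.
No other stage is forced both after compile and before lint.

sign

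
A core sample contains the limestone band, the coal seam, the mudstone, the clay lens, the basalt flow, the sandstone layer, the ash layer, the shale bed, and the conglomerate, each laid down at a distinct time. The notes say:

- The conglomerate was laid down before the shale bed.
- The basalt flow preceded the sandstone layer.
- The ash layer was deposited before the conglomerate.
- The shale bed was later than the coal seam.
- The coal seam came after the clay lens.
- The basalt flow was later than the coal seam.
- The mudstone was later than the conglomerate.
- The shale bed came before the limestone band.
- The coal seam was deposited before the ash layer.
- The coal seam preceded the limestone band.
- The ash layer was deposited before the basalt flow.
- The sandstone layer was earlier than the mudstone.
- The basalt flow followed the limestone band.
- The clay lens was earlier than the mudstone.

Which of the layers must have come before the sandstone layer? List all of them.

the ash layer, the basalt flow, the clay lens, the coal seam, the conglomerate, the limestone band, the shale bed

Directly stated before the sandstone layer: the basalt flow.
The ash layer reaches the sandstone layer via the ash layer → the basalt flow → the sandstone layer.
The clay lens reaches the sandstone layer via the clay lens → the coal seam → the basalt flow → the sandstone layer.
The coal seam reaches the sandstone layer via the coal seam → the basalt flow → the sandstone layer.
Likewise the conglomerate, the limestone band, and the shale bed each reach the sandstone layer by chaining the stated constraints.
No chain forces the mudstone ahead of the sandstone layer.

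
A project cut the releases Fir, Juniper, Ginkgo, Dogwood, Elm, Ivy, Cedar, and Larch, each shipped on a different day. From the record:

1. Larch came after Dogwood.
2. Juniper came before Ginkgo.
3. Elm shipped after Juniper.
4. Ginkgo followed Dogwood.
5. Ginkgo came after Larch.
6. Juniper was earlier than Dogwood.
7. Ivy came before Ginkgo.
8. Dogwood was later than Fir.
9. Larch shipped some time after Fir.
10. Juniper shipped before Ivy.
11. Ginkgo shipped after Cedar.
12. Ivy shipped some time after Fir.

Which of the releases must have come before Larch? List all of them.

Dogwood, Fir, Juniper

Directly stated before Larch: Dogwood and Fir.
Juniper reaches Larch via Juniper → Dogwood → Larch.
No chain forces Ivy (or any of the others) ahead of Larch.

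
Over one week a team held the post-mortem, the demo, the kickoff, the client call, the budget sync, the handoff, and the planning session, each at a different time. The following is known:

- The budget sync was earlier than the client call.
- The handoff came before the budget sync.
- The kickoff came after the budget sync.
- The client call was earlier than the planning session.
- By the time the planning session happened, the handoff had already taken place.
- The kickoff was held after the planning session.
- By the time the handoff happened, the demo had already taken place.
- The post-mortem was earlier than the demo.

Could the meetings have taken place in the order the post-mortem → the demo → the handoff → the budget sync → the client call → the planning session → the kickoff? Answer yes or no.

yes

Check each stated constraint against the proposed order — e.g. the handoff is ahead of the planning session; the budget sync is ahead of the kickoff. Every pair is in the required order; nothing is violated.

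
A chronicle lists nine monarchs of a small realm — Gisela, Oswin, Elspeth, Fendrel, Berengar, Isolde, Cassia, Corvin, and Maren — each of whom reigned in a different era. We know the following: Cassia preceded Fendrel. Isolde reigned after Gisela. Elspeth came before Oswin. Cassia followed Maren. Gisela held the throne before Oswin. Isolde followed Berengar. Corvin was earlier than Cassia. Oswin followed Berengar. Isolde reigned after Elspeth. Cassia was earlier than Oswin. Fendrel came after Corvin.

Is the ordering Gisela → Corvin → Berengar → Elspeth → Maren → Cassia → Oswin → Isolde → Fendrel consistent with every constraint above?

yes

Check each stated constraint against the proposed order — e.g. Corvin is ahead of Fendrel; Gisela is ahead of Isolde. Every pair is in the required order; nothing is violated.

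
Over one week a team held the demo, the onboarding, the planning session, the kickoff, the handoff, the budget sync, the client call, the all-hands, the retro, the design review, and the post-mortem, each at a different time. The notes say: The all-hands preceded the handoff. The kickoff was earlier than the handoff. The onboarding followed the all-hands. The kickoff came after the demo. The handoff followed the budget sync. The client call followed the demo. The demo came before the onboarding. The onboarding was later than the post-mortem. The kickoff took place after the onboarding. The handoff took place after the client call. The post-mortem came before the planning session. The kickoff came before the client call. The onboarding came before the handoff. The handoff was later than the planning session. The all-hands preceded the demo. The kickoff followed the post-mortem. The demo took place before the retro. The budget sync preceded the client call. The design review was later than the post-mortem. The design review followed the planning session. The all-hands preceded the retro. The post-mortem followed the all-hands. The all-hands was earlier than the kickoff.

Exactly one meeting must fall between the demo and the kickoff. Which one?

the onboarding

Tracing the constraints gives the demo → the onboarding → the kickoff, so the onboarding sits after the demo and before the kickoff.
No other meeting is forced both after the demo and before the kickoff.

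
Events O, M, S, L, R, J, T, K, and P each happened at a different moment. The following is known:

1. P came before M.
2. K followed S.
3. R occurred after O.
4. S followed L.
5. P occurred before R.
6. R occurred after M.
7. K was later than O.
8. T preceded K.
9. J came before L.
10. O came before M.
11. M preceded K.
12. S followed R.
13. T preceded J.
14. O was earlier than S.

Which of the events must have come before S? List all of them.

Directly stated before S: L, O, and R.
J reaches S via J → L → S.
M reaches S via M → R → S.
P reaches S via P → R → S.
Likewise T reaches S by chaining the stated constraints.
No chain forces K ahead of S.

J, L, M, O, P, R, T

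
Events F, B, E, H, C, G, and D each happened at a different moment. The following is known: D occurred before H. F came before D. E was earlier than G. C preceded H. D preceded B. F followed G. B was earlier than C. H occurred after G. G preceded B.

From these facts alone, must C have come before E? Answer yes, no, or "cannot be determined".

no

Tracing the constraints gives E → G → B → C, so E must come before C.
That means C cannot be before E.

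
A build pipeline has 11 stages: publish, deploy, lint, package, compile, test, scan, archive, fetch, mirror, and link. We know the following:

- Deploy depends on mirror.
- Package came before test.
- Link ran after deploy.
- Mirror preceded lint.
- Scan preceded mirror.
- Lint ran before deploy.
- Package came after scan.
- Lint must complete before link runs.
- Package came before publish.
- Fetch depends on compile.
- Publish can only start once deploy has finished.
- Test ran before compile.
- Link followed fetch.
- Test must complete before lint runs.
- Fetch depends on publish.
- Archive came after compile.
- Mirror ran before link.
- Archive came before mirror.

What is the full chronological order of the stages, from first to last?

The constraints fix every adjacent pair, so only one ordering works:
scan → package → test → compile → archive → mirror → lint → deploy → publish → fetch → link.

scan, package, test, compile, archive, mirror, lint, deploy, publish, fetch, link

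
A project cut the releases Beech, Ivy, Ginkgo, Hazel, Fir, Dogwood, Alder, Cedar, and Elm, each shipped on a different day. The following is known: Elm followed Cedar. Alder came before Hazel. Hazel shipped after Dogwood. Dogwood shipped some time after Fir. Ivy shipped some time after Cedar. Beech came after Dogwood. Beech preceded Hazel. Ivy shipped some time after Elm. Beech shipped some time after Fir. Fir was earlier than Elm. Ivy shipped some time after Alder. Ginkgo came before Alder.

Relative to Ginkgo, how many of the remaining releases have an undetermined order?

5

Forced after Ginkgo: Alder, Hazel, and Ivy.
That leaves Beech, Cedar, Dogwood, Elm, and Fir with no forced order relative to Ginkgo — 5.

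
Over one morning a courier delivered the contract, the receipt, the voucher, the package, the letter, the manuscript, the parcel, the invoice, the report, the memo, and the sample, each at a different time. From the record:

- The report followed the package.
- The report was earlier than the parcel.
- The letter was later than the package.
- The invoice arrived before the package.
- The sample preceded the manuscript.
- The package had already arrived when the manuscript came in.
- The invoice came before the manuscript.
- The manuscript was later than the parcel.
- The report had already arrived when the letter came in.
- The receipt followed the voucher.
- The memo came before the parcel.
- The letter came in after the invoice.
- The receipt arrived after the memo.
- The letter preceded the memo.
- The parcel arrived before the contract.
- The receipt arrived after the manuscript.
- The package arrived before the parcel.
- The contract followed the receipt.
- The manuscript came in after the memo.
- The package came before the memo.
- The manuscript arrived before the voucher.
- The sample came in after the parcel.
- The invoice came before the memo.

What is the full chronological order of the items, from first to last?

The constraints fix every adjacent pair, so only one ordering works:
the invoice → the package → the report → the letter → the memo → the parcel → the sample → the manuscript → the voucher → the receipt → the contract.

the invoice, the package, the report, the letter, the memo, the parcel, the sample, the manuscript, the voucher, the receipt, the contract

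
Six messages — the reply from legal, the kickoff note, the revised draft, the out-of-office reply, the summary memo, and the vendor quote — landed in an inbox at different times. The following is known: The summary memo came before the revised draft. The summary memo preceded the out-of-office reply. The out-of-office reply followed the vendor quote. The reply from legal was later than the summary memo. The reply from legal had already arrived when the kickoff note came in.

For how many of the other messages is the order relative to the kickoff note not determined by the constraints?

3

Forced before the kickoff note: the reply from legal and the summary memo.
That leaves the out-of-office reply, the revised draft, and the vendor quote with no forced order relative to the kickoff note — 3.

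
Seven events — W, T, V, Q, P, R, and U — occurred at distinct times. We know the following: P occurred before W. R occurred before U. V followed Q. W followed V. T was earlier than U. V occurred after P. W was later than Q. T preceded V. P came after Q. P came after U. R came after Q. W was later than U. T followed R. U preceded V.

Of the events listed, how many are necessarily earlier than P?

Directly stated before P: Q and U.
R reaches P via R → U → P.
T reaches P via T → U → P.
No chain forces W (or any of the others) ahead of P.
That's Q, R, T, and U — 4 in all.

4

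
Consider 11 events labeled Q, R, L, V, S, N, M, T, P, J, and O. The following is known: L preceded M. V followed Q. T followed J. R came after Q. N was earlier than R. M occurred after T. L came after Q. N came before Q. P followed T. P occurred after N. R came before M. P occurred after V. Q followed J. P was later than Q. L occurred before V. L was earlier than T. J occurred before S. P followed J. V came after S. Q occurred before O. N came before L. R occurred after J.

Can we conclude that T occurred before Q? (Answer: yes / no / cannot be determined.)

no

Tracing the constraints gives Q → L → T, so Q must come before T.
That means T cannot be before Q.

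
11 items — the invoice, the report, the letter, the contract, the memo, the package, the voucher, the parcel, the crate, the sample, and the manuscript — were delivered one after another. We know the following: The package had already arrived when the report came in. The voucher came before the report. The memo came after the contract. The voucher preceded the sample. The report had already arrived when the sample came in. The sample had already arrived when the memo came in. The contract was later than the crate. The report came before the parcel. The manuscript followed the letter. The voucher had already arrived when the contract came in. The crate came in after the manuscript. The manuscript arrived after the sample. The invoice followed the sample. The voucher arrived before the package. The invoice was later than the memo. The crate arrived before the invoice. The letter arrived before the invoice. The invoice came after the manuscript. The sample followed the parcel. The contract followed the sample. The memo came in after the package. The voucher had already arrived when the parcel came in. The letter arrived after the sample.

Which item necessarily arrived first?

the voucher

The voucher has a chain of constraints placing it before every other item, so the voucher must be first.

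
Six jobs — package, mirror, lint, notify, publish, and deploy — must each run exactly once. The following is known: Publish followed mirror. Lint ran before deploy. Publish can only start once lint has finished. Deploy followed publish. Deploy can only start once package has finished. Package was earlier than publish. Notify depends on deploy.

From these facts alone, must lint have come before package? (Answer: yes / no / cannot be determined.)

No chain of stated constraints runs from lint to package, and none runs from package to lint either.
So the relative order of lint and package is not fixed by the given facts.

cannot be determined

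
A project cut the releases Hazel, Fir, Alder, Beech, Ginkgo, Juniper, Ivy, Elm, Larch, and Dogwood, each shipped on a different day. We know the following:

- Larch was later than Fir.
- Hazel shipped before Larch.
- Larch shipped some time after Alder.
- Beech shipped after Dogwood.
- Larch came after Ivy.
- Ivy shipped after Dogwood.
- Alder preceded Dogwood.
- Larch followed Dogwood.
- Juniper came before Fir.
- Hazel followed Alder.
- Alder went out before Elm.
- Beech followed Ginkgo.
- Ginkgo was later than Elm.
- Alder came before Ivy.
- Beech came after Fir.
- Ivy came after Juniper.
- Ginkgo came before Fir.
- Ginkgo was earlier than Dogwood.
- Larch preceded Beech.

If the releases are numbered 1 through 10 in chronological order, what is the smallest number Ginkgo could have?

Alder and Elm must both come before Ginkgo — 2 forced predecessors.
Nothing else is forced ahead of Ginkgo, so its earliest slot is position 2 + 1 = 3.

3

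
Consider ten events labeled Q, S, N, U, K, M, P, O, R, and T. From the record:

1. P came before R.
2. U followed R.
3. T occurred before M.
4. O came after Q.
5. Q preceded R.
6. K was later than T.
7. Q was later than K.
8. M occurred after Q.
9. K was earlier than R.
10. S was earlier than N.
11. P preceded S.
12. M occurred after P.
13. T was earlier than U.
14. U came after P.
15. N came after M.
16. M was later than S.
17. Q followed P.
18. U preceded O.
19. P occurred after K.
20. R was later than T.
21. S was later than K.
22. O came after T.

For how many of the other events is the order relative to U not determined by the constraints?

3

Forced before U: K, P, Q, R, and T; forced after U: O.
That leaves M, N, and S with no forced order relative to U — 3.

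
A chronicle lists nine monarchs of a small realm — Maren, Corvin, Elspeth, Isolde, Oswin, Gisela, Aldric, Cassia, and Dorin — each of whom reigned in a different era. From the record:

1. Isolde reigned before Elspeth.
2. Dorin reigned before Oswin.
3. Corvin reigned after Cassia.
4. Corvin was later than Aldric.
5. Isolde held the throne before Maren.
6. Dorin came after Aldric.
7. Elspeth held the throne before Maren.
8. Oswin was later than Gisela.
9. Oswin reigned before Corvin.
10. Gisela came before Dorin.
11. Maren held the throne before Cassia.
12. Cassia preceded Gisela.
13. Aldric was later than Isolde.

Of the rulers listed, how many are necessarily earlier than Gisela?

4

Directly stated before Gisela: Cassia.
Elspeth reaches Gisela via Elspeth → Maren → Cassia → Gisela.
Isolde reaches Gisela via Isolde → Maren → Cassia → Gisela.
Maren reaches Gisela via Maren → Cassia → Gisela.
No chain forces Dorin (or any of the others) ahead of Gisela.
That's Cassia, Elspeth, Isolde, and Maren — 4 in all.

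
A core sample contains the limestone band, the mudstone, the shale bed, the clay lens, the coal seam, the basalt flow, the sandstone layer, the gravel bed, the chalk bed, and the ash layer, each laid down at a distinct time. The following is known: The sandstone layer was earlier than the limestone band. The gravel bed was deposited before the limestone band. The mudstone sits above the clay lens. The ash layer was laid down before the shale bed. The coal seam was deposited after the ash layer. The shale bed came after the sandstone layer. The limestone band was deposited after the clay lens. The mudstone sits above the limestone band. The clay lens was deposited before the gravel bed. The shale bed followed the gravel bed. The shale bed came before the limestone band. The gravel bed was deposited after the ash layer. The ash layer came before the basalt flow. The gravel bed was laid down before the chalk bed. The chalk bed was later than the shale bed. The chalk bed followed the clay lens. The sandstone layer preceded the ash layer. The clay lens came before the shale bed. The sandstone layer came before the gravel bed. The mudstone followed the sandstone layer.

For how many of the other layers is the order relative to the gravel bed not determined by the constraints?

2

Forced before the gravel bed: the ash layer, the clay lens, and the sandstone layer; forced after the gravel bed: the chalk bed, the limestone band, the mudstone, and the shale bed.
That leaves the basalt flow and the coal seam with no forced order relative to the gravel bed — 2.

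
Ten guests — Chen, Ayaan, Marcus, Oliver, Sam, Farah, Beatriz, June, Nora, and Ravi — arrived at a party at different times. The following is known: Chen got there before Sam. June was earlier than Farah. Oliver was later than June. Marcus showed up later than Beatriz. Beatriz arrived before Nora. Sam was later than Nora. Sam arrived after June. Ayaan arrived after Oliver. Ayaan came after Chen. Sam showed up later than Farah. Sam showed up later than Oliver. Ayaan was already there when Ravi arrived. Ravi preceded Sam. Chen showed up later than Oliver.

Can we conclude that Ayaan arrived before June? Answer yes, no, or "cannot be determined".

no

Tracing the constraints gives June → Oliver → Ayaan, so June must come before Ayaan.
That means Ayaan cannot be before June.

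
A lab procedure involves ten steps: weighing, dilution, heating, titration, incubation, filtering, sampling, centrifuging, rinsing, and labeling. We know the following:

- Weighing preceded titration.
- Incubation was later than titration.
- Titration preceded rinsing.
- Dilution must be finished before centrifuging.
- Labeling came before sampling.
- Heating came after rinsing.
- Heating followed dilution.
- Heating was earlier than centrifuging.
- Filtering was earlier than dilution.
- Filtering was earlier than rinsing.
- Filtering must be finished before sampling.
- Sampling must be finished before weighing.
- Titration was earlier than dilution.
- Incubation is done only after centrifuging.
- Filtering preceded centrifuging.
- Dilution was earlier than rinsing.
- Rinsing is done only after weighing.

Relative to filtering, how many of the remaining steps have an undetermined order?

1

Forced after filtering: centrifuging, dilution, heating, incubation, rinsing, sampling, titration, and weighing.
That leaves labeling with no forced order relative to filtering — 1.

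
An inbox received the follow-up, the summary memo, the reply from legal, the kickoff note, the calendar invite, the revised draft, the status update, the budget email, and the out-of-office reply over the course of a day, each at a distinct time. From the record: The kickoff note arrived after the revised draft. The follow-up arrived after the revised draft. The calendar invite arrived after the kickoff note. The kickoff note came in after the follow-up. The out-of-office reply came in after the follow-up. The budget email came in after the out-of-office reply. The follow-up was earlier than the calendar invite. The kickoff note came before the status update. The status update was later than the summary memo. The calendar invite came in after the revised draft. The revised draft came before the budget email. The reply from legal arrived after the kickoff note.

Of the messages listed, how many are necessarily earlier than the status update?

4

Directly stated before the status update: the kickoff note and the summary memo.
The follow-up reaches the status update via the follow-up → the kickoff note → the status update.
The revised draft reaches the status update via the revised draft → the kickoff note → the status update.
No chain forces the out-of-office reply (or any of the others) ahead of the status update.
That's the follow-up, the kickoff note, the revised draft, and the summary memo — 4 in all.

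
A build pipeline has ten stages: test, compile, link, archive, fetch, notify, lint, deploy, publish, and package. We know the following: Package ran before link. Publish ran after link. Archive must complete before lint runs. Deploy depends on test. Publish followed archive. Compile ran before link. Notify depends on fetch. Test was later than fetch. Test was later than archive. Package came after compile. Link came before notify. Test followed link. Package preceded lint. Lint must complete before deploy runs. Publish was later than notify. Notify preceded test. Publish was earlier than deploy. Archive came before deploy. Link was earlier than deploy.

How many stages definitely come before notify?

4

Directly stated before notify: fetch and link.
Compile reaches notify via compile → link → notify.
Package reaches notify via package → link → notify.
No chain forces publish (or any of the others) ahead of notify.
That's compile, fetch, link, and package — 4 in all.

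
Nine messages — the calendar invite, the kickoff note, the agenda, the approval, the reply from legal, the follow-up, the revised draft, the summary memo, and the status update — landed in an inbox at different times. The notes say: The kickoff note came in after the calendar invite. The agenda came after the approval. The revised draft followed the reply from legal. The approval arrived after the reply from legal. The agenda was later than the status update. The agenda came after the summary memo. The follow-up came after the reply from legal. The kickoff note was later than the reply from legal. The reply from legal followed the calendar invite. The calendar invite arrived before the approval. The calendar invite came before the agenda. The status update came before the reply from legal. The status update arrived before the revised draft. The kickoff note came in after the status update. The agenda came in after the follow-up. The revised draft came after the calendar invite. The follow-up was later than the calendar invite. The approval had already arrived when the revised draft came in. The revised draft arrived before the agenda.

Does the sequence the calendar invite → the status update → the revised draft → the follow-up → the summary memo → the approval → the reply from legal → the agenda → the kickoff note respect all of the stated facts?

no

The constraints require the approval before the revised draft, but in the proposed sequence the revised draft appears ahead of the approval. That one violation is enough.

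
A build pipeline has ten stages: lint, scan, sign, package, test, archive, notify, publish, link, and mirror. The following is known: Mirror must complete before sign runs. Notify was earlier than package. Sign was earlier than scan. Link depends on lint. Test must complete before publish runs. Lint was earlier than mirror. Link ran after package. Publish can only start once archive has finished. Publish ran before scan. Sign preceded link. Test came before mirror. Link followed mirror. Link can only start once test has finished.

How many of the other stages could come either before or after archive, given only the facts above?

Forced after archive: publish and scan.
That leaves link, lint, mirror, notify, package, sign, and test with no forced order relative to archive — 7.

7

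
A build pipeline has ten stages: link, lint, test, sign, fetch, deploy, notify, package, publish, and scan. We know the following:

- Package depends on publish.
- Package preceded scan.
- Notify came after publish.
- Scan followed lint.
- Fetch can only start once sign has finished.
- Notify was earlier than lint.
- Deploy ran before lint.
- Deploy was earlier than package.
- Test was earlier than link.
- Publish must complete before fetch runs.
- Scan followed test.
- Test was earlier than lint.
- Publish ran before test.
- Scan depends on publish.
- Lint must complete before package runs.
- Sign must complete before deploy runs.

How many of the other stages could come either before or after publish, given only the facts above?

2

Forced after publish: fetch, link, lint, notify, package, scan, and test.
That leaves deploy and sign with no forced order relative to publish — 2.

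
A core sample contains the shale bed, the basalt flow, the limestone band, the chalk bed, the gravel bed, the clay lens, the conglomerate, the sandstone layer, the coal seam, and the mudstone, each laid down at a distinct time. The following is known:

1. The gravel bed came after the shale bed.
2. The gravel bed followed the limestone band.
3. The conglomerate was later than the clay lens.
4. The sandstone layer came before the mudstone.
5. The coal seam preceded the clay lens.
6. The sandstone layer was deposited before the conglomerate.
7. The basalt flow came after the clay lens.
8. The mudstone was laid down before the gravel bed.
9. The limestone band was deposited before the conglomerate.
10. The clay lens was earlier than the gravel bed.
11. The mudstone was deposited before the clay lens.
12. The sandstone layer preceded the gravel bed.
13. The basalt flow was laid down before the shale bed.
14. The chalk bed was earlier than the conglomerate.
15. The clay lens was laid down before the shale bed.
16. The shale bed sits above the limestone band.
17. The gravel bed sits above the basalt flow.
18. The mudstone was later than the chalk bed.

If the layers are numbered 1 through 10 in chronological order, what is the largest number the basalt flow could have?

8

The basalt flow must come before the gravel bed and the shale bed — 2 layers forced after it.
Everything else can be placed before the basalt flow in some valid order, so the basalt flow can sit as late as position 10 − 2 = 8.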